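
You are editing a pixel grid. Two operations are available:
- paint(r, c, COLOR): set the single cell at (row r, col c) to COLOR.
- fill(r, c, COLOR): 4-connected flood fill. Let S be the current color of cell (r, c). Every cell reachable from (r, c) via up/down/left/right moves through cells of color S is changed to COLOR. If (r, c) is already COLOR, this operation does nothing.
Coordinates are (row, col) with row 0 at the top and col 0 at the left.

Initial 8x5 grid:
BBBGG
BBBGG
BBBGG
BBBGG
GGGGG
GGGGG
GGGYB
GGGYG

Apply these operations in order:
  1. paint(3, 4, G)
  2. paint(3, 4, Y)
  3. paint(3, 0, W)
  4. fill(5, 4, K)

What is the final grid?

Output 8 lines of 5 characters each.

Answer: BBBKK
BBBKK
BBBKK
WBBKY
KKKKK
KKKKK
KKKYB
KKKYG

Derivation:
After op 1 paint(3,4,G):
BBBGG
BBBGG
BBBGG
BBBGG
GGGGG
GGGGG
GGGYB
GGGYG
After op 2 paint(3,4,Y):
BBBGG
BBBGG
BBBGG
BBBGY
GGGGG
GGGGG
GGGYB
GGGYG
After op 3 paint(3,0,W):
BBBGG
BBBGG
BBBGG
WBBGY
GGGGG
GGGGG
GGGYB
GGGYG
After op 4 fill(5,4,K) [23 cells changed]:
BBBKK
BBBKK
BBBKK
WBBKY
KKKKK
KKKKK
KKKYB
KKKYG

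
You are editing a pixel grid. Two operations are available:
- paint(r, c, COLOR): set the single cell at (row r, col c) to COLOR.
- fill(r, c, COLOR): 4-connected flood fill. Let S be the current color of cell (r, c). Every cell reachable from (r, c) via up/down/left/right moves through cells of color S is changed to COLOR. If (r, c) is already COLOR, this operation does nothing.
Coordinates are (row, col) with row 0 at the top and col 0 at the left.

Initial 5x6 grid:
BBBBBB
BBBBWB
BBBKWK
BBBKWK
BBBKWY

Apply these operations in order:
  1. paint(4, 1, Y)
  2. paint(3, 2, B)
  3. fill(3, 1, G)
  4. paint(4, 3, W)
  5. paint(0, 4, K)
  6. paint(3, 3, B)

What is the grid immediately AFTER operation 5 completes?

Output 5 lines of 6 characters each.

Answer: GGGGKG
GGGGWG
GGGKWK
GGGKWK
GYGWWY

Derivation:
After op 1 paint(4,1,Y):
BBBBBB
BBBBWB
BBBKWK
BBBKWK
BYBKWY
After op 2 paint(3,2,B):
BBBBBB
BBBBWB
BBBKWK
BBBKWK
BYBKWY
After op 3 fill(3,1,G) [19 cells changed]:
GGGGGG
GGGGWG
GGGKWK
GGGKWK
GYGKWY
After op 4 paint(4,3,W):
GGGGGG
GGGGWG
GGGKWK
GGGKWK
GYGWWY
After op 5 paint(0,4,K):
GGGGKG
GGGGWG
GGGKWK
GGGKWK
GYGWWY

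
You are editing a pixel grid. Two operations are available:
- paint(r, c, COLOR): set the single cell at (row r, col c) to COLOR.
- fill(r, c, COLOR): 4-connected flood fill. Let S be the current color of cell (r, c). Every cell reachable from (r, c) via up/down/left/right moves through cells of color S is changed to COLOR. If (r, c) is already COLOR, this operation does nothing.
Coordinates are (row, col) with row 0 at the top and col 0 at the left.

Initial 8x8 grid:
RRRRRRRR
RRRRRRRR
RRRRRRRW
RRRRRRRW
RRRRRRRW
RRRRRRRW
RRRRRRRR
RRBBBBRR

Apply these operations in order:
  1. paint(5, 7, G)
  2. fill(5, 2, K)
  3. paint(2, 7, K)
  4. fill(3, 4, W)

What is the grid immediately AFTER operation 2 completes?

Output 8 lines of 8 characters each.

After op 1 paint(5,7,G):
RRRRRRRR
RRRRRRRR
RRRRRRRW
RRRRRRRW
RRRRRRRW
RRRRRRRG
RRRRRRRR
RRBBBBRR
After op 2 fill(5,2,K) [56 cells changed]:
KKKKKKKK
KKKKKKKK
KKKKKKKW
KKKKKKKW
KKKKKKKW
KKKKKKKG
KKKKKKKK
KKBBBBKK

Answer: KKKKKKKK
KKKKKKKK
KKKKKKKW
KKKKKKKW
KKKKKKKW
KKKKKKKG
KKKKKKKK
KKBBBBKK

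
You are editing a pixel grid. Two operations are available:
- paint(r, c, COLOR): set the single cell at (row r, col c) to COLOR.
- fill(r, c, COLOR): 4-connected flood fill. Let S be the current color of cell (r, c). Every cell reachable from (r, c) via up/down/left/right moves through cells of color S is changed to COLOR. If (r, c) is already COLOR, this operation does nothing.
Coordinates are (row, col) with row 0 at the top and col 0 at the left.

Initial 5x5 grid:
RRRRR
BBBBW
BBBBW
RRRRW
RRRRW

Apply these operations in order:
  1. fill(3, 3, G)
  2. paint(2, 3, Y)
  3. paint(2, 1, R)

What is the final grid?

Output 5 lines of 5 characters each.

After op 1 fill(3,3,G) [8 cells changed]:
RRRRR
BBBBW
BBBBW
GGGGW
GGGGW
After op 2 paint(2,3,Y):
RRRRR
BBBBW
BBBYW
GGGGW
GGGGW
After op 3 paint(2,1,R):
RRRRR
BBBBW
BRBYW
GGGGW
GGGGW

Answer: RRRRR
BBBBW
BRBYW
GGGGW
GGGGW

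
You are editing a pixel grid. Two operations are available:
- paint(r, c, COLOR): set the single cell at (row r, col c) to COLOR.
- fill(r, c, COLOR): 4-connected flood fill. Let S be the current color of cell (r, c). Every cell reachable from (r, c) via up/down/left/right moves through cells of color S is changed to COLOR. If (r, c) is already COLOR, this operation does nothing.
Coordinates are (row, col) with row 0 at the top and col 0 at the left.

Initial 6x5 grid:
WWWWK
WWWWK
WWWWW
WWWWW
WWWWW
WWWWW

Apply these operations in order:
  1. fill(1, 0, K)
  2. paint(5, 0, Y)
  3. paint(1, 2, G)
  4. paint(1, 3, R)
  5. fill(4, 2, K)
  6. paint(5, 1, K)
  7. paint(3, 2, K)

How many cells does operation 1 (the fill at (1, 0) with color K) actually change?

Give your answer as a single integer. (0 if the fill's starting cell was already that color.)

Answer: 28

Derivation:
After op 1 fill(1,0,K) [28 cells changed]:
KKKKK
KKKKK
KKKKK
KKKKK
KKKKK
KKKKK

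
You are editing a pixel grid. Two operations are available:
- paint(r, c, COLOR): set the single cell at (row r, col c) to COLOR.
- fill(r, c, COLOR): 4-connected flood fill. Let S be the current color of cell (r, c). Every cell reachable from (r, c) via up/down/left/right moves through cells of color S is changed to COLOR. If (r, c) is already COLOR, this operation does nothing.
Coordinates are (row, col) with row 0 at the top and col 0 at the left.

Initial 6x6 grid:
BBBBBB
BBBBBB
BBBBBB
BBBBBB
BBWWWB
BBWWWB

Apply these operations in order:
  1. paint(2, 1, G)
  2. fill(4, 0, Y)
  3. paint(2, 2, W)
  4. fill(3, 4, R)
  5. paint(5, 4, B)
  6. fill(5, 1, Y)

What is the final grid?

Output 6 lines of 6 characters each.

Answer: YYYYYY
YYYYYY
YGWYYY
YYYYYY
YYWWWY
YYWWBY

Derivation:
After op 1 paint(2,1,G):
BBBBBB
BBBBBB
BGBBBB
BBBBBB
BBWWWB
BBWWWB
After op 2 fill(4,0,Y) [29 cells changed]:
YYYYYY
YYYYYY
YGYYYY
YYYYYY
YYWWWY
YYWWWY
After op 3 paint(2,2,W):
YYYYYY
YYYYYY
YGWYYY
YYYYYY
YYWWWY
YYWWWY
After op 4 fill(3,4,R) [28 cells changed]:
RRRRRR
RRRRRR
RGWRRR
RRRRRR
RRWWWR
RRWWWR
After op 5 paint(5,4,B):
RRRRRR
RRRRRR
RGWRRR
RRRRRR
RRWWWR
RRWWBR
After op 6 fill(5,1,Y) [28 cells changed]:
YYYYYY
YYYYYY
YGWYYY
YYYYYY
YYWWWY
YYWWBY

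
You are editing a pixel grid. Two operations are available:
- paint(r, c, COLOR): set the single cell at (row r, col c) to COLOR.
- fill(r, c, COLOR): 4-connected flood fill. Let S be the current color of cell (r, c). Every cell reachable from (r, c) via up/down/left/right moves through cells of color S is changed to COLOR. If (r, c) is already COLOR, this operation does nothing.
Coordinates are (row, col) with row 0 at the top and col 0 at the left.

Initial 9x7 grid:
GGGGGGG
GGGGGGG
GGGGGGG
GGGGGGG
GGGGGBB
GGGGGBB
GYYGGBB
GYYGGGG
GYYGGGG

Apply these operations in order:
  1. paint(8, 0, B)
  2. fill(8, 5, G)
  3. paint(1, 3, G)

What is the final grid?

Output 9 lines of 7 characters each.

After op 1 paint(8,0,B):
GGGGGGG
GGGGGGG
GGGGGGG
GGGGGGG
GGGGGBB
GGGGGBB
GYYGGBB
GYYGGGG
BYYGGGG
After op 2 fill(8,5,G) [0 cells changed]:
GGGGGGG
GGGGGGG
GGGGGGG
GGGGGGG
GGGGGBB
GGGGGBB
GYYGGBB
GYYGGGG
BYYGGGG
After op 3 paint(1,3,G):
GGGGGGG
GGGGGGG
GGGGGGG
GGGGGGG
GGGGGBB
GGGGGBB
GYYGGBB
GYYGGGG
BYYGGGG

Answer: GGGGGGG
GGGGGGG
GGGGGGG
GGGGGGG
GGGGGBB
GGGGGBB
GYYGGBB
GYYGGGG
BYYGGGG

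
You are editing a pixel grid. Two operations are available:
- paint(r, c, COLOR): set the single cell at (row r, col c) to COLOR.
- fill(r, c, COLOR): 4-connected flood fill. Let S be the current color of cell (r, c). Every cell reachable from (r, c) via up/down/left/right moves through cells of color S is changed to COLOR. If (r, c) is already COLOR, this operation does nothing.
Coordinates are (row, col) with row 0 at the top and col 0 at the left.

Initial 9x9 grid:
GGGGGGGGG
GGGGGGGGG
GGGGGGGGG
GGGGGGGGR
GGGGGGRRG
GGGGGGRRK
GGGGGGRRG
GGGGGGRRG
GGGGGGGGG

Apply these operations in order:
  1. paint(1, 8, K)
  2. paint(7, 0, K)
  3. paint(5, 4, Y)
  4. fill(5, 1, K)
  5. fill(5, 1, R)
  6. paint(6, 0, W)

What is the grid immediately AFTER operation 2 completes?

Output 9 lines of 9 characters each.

Answer: GGGGGGGGG
GGGGGGGGK
GGGGGGGGG
GGGGGGGGR
GGGGGGRRG
GGGGGGRRK
GGGGGGRRG
KGGGGGRRG
GGGGGGGGG

Derivation:
After op 1 paint(1,8,K):
GGGGGGGGG
GGGGGGGGK
GGGGGGGGG
GGGGGGGGR
GGGGGGRRG
GGGGGGRRK
GGGGGGRRG
GGGGGGRRG
GGGGGGGGG
After op 2 paint(7,0,K):
GGGGGGGGG
GGGGGGGGK
GGGGGGGGG
GGGGGGGGR
GGGGGGRRG
GGGGGGRRK
GGGGGGRRG
KGGGGGRRG
GGGGGGGGG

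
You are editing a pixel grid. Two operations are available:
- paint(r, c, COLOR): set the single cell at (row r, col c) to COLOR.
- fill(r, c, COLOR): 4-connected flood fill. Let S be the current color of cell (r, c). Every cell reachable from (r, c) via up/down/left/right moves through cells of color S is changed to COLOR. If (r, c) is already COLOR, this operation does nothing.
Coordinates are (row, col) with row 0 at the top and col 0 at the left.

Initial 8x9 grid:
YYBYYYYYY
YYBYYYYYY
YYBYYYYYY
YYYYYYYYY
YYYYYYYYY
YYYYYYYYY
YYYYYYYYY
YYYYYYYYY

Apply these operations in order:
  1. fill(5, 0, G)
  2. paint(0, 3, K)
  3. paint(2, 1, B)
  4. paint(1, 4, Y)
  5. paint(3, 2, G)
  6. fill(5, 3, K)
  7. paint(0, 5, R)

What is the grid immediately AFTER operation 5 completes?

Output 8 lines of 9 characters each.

After op 1 fill(5,0,G) [69 cells changed]:
GGBGGGGGG
GGBGGGGGG
GGBGGGGGG
GGGGGGGGG
GGGGGGGGG
GGGGGGGGG
GGGGGGGGG
GGGGGGGGG
After op 2 paint(0,3,K):
GGBKGGGGG
GGBGGGGGG
GGBGGGGGG
GGGGGGGGG
GGGGGGGGG
GGGGGGGGG
GGGGGGGGG
GGGGGGGGG
After op 3 paint(2,1,B):
GGBKGGGGG
GGBGGGGGG
GBBGGGGGG
GGGGGGGGG
GGGGGGGGG
GGGGGGGGG
GGGGGGGGG
GGGGGGGGG
After op 4 paint(1,4,Y):
GGBKGGGGG
GGBGYGGGG
GBBGGGGGG
GGGGGGGGG
GGGGGGGGG
GGGGGGGGG
GGGGGGGGG
GGGGGGGGG
After op 5 paint(3,2,G):
GGBKGGGGG
GGBGYGGGG
GBBGGGGGG
GGGGGGGGG
GGGGGGGGG
GGGGGGGGG
GGGGGGGGG
GGGGGGGGG

Answer: GGBKGGGGG
GGBGYGGGG
GBBGGGGGG
GGGGGGGGG
GGGGGGGGG
GGGGGGGGG
GGGGGGGGG
GGGGGGGGG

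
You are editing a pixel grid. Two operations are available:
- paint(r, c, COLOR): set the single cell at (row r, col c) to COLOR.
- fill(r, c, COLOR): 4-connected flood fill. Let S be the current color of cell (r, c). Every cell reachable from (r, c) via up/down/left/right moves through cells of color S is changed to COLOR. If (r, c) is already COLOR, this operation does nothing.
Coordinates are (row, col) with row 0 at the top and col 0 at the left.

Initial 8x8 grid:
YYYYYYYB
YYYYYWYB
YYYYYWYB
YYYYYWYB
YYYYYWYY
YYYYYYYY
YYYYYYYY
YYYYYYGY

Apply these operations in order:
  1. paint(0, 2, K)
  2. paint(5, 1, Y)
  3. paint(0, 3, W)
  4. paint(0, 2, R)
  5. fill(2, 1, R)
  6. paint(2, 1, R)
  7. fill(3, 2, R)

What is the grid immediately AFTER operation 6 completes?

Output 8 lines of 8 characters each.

Answer: RRRWRRRB
RRRRRWRB
RRRRRWRB
RRRRRWRB
RRRRRWRR
RRRRRRRR
RRRRRRRR
RRRRRRGR

Derivation:
After op 1 paint(0,2,K):
YYKYYYYB
YYYYYWYB
YYYYYWYB
YYYYYWYB
YYYYYWYY
YYYYYYYY
YYYYYYYY
YYYYYYGY
After op 2 paint(5,1,Y):
YYKYYYYB
YYYYYWYB
YYYYYWYB
YYYYYWYB
YYYYYWYY
YYYYYYYY
YYYYYYYY
YYYYYYGY
After op 3 paint(0,3,W):
YYKWYYYB
YYYYYWYB
YYYYYWYB
YYYYYWYB
YYYYYWYY
YYYYYYYY
YYYYYYYY
YYYYYYGY
After op 4 paint(0,2,R):
YYRWYYYB
YYYYYWYB
YYYYYWYB
YYYYYWYB
YYYYYWYY
YYYYYYYY
YYYYYYYY
YYYYYYGY
After op 5 fill(2,1,R) [53 cells changed]:
RRRWRRRB
RRRRRWRB
RRRRRWRB
RRRRRWRB
RRRRRWRR
RRRRRRRR
RRRRRRRR
RRRRRRGR
After op 6 paint(2,1,R):
RRRWRRRB
RRRRRWRB
RRRRRWRB
RRRRRWRB
RRRRRWRR
RRRRRRRR
RRRRRRRR
RRRRRRGR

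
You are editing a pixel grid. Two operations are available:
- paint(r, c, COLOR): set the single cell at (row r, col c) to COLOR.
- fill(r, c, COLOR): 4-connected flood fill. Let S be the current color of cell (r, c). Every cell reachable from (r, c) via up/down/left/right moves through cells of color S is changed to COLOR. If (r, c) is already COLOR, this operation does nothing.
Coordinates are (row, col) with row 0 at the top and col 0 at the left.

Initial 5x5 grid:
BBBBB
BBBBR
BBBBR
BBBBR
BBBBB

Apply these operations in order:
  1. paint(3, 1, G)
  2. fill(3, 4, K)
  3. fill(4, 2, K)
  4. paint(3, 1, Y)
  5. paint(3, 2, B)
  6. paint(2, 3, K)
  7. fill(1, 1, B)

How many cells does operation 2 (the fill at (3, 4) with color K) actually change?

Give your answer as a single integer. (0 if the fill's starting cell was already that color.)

Answer: 3

Derivation:
After op 1 paint(3,1,G):
BBBBB
BBBBR
BBBBR
BGBBR
BBBBB
After op 2 fill(3,4,K) [3 cells changed]:
BBBBB
BBBBK
BBBBK
BGBBK
BBBBB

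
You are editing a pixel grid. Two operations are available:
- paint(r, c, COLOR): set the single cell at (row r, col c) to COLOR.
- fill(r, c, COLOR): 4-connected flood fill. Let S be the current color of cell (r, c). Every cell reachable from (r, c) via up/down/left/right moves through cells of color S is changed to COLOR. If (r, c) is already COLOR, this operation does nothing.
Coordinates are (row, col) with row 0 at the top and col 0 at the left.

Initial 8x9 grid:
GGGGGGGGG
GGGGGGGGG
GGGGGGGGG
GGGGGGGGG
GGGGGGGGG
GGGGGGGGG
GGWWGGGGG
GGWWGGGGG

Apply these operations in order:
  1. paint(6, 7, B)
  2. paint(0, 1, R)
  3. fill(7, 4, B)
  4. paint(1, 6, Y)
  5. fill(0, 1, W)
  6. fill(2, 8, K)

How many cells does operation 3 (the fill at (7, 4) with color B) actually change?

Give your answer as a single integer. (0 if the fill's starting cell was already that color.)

Answer: 66

Derivation:
After op 1 paint(6,7,B):
GGGGGGGGG
GGGGGGGGG
GGGGGGGGG
GGGGGGGGG
GGGGGGGGG
GGGGGGGGG
GGWWGGGBG
GGWWGGGGG
After op 2 paint(0,1,R):
GRGGGGGGG
GGGGGGGGG
GGGGGGGGG
GGGGGGGGG
GGGGGGGGG
GGGGGGGGG
GGWWGGGBG
GGWWGGGGG
After op 3 fill(7,4,B) [66 cells changed]:
BRBBBBBBB
BBBBBBBBB
BBBBBBBBB
BBBBBBBBB
BBBBBBBBB
BBBBBBBBB
BBWWBBBBB
BBWWBBBBB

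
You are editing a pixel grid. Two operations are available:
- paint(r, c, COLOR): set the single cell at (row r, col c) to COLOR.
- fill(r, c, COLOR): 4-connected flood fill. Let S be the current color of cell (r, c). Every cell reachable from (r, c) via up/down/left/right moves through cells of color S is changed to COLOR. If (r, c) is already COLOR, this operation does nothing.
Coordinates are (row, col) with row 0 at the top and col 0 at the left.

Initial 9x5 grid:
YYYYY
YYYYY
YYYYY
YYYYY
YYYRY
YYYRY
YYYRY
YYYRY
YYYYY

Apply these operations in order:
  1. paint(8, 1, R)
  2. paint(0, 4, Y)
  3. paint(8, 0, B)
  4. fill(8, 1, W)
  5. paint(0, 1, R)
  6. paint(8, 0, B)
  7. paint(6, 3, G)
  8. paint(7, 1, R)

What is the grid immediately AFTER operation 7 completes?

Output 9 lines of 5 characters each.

After op 1 paint(8,1,R):
YYYYY
YYYYY
YYYYY
YYYYY
YYYRY
YYYRY
YYYRY
YYYRY
YRYYY
After op 2 paint(0,4,Y):
YYYYY
YYYYY
YYYYY
YYYYY
YYYRY
YYYRY
YYYRY
YYYRY
YRYYY
After op 3 paint(8,0,B):
YYYYY
YYYYY
YYYYY
YYYYY
YYYRY
YYYRY
YYYRY
YYYRY
BRYYY
After op 4 fill(8,1,W) [1 cells changed]:
YYYYY
YYYYY
YYYYY
YYYYY
YYYRY
YYYRY
YYYRY
YYYRY
BWYYY
After op 5 paint(0,1,R):
YRYYY
YYYYY
YYYYY
YYYYY
YYYRY
YYYRY
YYYRY
YYYRY
BWYYY
After op 6 paint(8,0,B):
YRYYY
YYYYY
YYYYY
YYYYY
YYYRY
YYYRY
YYYRY
YYYRY
BWYYY
After op 7 paint(6,3,G):
YRYYY
YYYYY
YYYYY
YYYYY
YYYRY
YYYRY
YYYGY
YYYRY
BWYYY

Answer: YRYYY
YYYYY
YYYYY
YYYYY
YYYRY
YYYRY
YYYGY
YYYRY
BWYYY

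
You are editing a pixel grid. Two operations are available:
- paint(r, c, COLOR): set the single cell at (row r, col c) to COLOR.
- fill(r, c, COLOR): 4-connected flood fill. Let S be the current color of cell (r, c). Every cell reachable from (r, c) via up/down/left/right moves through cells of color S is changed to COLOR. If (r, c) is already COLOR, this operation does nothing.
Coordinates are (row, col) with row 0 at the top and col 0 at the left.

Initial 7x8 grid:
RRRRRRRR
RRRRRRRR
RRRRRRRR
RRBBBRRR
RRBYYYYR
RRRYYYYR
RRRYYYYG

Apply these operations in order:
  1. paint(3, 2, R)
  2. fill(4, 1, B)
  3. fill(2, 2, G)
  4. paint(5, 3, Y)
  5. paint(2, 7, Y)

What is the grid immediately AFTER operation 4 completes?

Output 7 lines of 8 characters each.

Answer: GGGGGGGG
GGGGGGGG
GGGGGGGG
GGGGGGGG
GGGYYYYG
GGGYYYYG
GGGYYYYG

Derivation:
After op 1 paint(3,2,R):
RRRRRRRR
RRRRRRRR
RRRRRRRR
RRRBBRRR
RRBYYYYR
RRRYYYYR
RRRYYYYG
After op 2 fill(4,1,B) [40 cells changed]:
BBBBBBBB
BBBBBBBB
BBBBBBBB
BBBBBBBB
BBBYYYYB
BBBYYYYB
BBBYYYYG
After op 3 fill(2,2,G) [43 cells changed]:
GGGGGGGG
GGGGGGGG
GGGGGGGG
GGGGGGGG
GGGYYYYG
GGGYYYYG
GGGYYYYG
After op 4 paint(5,3,Y):
GGGGGGGG
GGGGGGGG
GGGGGGGG
GGGGGGGG
GGGYYYYG
GGGYYYYG
GGGYYYYG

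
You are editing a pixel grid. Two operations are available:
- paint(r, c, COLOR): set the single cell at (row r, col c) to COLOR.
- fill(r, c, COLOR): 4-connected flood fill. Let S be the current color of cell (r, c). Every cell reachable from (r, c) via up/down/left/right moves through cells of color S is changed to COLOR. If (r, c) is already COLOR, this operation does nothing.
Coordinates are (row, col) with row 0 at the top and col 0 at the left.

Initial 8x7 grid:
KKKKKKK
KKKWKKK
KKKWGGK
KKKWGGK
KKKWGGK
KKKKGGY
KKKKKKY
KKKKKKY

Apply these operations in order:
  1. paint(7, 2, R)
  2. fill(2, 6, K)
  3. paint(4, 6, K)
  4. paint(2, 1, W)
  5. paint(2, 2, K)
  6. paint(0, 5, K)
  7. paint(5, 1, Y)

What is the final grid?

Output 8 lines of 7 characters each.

Answer: KKKKKKK
KKKWKKK
KWKWGGK
KKKWGGK
KKKWGGK
KYKKGGY
KKKKKKY
KKRKKKY

Derivation:
After op 1 paint(7,2,R):
KKKKKKK
KKKWKKK
KKKWGGK
KKKWGGK
KKKWGGK
KKKKGGY
KKKKKKY
KKRKKKY
After op 2 fill(2,6,K) [0 cells changed]:
KKKKKKK
KKKWKKK
KKKWGGK
KKKWGGK
KKKWGGK
KKKKGGY
KKKKKKY
KKRKKKY
After op 3 paint(4,6,K):
KKKKKKK
KKKWKKK
KKKWGGK
KKKWGGK
KKKWGGK
KKKKGGY
KKKKKKY
KKRKKKY
After op 4 paint(2,1,W):
KKKKKKK
KKKWKKK
KWKWGGK
KKKWGGK
KKKWGGK
KKKKGGY
KKKKKKY
KKRKKKY
After op 5 paint(2,2,K):
KKKKKKK
KKKWKKK
KWKWGGK
KKKWGGK
KKKWGGK
KKKKGGY
KKKKKKY
KKRKKKY
After op 6 paint(0,5,K):
KKKKKKK
KKKWKKK
KWKWGGK
KKKWGGK
KKKWGGK
KKKKGGY
KKKKKKY
KKRKKKY
After op 7 paint(5,1,Y):
KKKKKKK
KKKWKKK
KWKWGGK
KKKWGGK
KKKWGGK
KYKKGGY
KKKKKKY
KKRKKKY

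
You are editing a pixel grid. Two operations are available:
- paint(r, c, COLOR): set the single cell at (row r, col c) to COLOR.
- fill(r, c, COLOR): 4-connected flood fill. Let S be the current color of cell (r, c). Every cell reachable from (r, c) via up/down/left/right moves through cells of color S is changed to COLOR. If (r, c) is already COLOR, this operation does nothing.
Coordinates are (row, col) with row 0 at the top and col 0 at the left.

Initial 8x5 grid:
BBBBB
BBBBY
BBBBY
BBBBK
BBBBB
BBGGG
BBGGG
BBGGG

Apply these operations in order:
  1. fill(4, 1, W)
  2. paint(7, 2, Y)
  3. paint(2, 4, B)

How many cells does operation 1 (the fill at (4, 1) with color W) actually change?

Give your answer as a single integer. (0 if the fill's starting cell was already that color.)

After op 1 fill(4,1,W) [28 cells changed]:
WWWWW
WWWWY
WWWWY
WWWWK
WWWWW
WWGGG
WWGGG
WWGGG

Answer: 28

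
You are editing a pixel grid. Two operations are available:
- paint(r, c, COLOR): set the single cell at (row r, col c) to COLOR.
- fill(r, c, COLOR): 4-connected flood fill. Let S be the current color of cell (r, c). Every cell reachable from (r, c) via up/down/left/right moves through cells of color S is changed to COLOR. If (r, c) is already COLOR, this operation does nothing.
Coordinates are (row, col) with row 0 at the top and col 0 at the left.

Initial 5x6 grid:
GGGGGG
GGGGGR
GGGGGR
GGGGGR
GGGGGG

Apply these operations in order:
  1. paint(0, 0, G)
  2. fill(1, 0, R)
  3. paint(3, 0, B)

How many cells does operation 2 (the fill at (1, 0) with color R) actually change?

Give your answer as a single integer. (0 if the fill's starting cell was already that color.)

Answer: 27

Derivation:
After op 1 paint(0,0,G):
GGGGGG
GGGGGR
GGGGGR
GGGGGR
GGGGGG
After op 2 fill(1,0,R) [27 cells changed]:
RRRRRR
RRRRRR
RRRRRR
RRRRRR
RRRRRR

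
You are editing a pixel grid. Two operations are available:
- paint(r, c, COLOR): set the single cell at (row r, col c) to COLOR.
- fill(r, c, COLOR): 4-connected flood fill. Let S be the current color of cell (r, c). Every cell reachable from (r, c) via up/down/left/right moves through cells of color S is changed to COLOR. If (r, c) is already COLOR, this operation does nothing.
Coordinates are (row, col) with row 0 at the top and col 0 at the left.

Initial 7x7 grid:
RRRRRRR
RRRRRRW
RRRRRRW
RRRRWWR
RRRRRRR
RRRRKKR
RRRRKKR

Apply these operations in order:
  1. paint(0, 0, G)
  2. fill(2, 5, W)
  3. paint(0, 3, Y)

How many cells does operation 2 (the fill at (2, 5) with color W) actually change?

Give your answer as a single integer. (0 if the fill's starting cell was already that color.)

After op 1 paint(0,0,G):
GRRRRRR
RRRRRRW
RRRRRRW
RRRRWWR
RRRRRRR
RRRRKKR
RRRRKKR
After op 2 fill(2,5,W) [40 cells changed]:
GWWWWWW
WWWWWWW
WWWWWWW
WWWWWWW
WWWWWWW
WWWWKKW
WWWWKKW

Answer: 40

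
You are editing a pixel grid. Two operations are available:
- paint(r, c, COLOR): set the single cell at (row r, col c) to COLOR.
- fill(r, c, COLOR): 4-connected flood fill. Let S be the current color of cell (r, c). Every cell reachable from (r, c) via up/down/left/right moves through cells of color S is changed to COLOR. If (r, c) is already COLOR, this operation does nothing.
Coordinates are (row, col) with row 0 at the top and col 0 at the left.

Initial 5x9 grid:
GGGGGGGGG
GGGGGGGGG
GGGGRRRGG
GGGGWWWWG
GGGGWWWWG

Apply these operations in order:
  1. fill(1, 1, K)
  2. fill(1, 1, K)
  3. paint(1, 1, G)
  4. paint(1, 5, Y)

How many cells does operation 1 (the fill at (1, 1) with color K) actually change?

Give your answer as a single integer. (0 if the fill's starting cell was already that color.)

After op 1 fill(1,1,K) [34 cells changed]:
KKKKKKKKK
KKKKKKKKK
KKKKRRRKK
KKKKWWWWK
KKKKWWWWK

Answer: 34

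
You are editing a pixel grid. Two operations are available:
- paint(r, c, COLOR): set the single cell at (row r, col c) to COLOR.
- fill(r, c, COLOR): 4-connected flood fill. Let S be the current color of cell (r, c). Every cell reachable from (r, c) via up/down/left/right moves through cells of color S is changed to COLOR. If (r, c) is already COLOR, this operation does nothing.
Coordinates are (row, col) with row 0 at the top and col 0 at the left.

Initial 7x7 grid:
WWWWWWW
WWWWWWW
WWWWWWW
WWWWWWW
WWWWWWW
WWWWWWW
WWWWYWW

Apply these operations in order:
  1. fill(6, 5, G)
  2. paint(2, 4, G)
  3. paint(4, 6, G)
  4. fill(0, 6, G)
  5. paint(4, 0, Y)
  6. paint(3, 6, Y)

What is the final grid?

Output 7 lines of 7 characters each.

Answer: GGGGGGG
GGGGGGG
GGGGGGG
GGGGGGY
YGGGGGG
GGGGGGG
GGGGYGG

Derivation:
After op 1 fill(6,5,G) [48 cells changed]:
GGGGGGG
GGGGGGG
GGGGGGG
GGGGGGG
GGGGGGG
GGGGGGG
GGGGYGG
After op 2 paint(2,4,G):
GGGGGGG
GGGGGGG
GGGGGGG
GGGGGGG
GGGGGGG
GGGGGGG
GGGGYGG
After op 3 paint(4,6,G):
GGGGGGG
GGGGGGG
GGGGGGG
GGGGGGG
GGGGGGG
GGGGGGG
GGGGYGG
After op 4 fill(0,6,G) [0 cells changed]:
GGGGGGG
GGGGGGG
GGGGGGG
GGGGGGG
GGGGGGG
GGGGGGG
GGGGYGG
After op 5 paint(4,0,Y):
GGGGGGG
GGGGGGG
GGGGGGG
GGGGGGG
YGGGGGG
GGGGGGG
GGGGYGG
After op 6 paint(3,6,Y):
GGGGGGG
GGGGGGG
GGGGGGG
GGGGGGY
YGGGGGG
GGGGGGG
GGGGYGG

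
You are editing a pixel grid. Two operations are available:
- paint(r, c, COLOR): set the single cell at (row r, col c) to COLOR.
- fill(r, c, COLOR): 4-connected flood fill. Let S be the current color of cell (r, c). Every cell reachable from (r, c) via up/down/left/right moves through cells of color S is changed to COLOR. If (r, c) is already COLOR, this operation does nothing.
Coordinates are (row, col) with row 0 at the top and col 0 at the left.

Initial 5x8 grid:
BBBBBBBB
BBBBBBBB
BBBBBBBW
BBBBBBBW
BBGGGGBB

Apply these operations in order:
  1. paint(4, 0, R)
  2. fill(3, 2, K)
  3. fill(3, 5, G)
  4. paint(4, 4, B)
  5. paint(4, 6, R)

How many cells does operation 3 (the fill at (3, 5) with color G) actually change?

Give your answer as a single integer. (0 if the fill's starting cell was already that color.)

Answer: 33

Derivation:
After op 1 paint(4,0,R):
BBBBBBBB
BBBBBBBB
BBBBBBBW
BBBBBBBW
RBGGGGBB
After op 2 fill(3,2,K) [33 cells changed]:
KKKKKKKK
KKKKKKKK
KKKKKKKW
KKKKKKKW
RKGGGGKK
After op 3 fill(3,5,G) [33 cells changed]:
GGGGGGGG
GGGGGGGG
GGGGGGGW
GGGGGGGW
RGGGGGGG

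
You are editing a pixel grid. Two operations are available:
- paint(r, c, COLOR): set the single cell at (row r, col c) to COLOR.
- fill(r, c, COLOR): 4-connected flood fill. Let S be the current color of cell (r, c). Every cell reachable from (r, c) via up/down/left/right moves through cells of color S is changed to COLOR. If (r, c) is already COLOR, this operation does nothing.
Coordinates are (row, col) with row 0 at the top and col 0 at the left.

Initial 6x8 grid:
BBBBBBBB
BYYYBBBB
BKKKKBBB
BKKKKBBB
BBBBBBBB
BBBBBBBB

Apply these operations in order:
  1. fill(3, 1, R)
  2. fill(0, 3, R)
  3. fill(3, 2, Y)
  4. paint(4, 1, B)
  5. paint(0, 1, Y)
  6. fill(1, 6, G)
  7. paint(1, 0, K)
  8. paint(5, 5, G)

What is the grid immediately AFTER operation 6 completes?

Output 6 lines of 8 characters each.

After op 1 fill(3,1,R) [8 cells changed]:
BBBBBBBB
BYYYBBBB
BRRRRBBB
BRRRRBBB
BBBBBBBB
BBBBBBBB
After op 2 fill(0,3,R) [37 cells changed]:
RRRRRRRR
RYYYRRRR
RRRRRRRR
RRRRRRRR
RRRRRRRR
RRRRRRRR
After op 3 fill(3,2,Y) [45 cells changed]:
YYYYYYYY
YYYYYYYY
YYYYYYYY
YYYYYYYY
YYYYYYYY
YYYYYYYY
After op 4 paint(4,1,B):
YYYYYYYY
YYYYYYYY
YYYYYYYY
YYYYYYYY
YBYYYYYY
YYYYYYYY
After op 5 paint(0,1,Y):
YYYYYYYY
YYYYYYYY
YYYYYYYY
YYYYYYYY
YBYYYYYY
YYYYYYYY
After op 6 fill(1,6,G) [47 cells changed]:
GGGGGGGG
GGGGGGGG
GGGGGGGG
GGGGGGGG
GBGGGGGG
GGGGGGGG

Answer: GGGGGGGG
GGGGGGGG
GGGGGGGG
GGGGGGGG
GBGGGGGG
GGGGGGGG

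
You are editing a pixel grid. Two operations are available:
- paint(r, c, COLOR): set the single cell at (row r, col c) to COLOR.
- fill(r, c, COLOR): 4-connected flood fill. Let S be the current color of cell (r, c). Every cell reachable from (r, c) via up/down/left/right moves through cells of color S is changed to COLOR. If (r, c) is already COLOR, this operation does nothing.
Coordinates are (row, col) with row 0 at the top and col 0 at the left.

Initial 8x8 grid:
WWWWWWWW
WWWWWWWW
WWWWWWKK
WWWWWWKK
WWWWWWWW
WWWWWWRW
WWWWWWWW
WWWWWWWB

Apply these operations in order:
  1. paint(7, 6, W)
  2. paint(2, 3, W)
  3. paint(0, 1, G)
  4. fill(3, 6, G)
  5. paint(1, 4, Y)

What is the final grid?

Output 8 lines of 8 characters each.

Answer: WGWWWWWW
WWWWYWWW
WWWWWWGG
WWWWWWGG
WWWWWWWW
WWWWWWRW
WWWWWWWW
WWWWWWWB

Derivation:
After op 1 paint(7,6,W):
WWWWWWWW
WWWWWWWW
WWWWWWKK
WWWWWWKK
WWWWWWWW
WWWWWWRW
WWWWWWWW
WWWWWWWB
After op 2 paint(2,3,W):
WWWWWWWW
WWWWWWWW
WWWWWWKK
WWWWWWKK
WWWWWWWW
WWWWWWRW
WWWWWWWW
WWWWWWWB
After op 3 paint(0,1,G):
WGWWWWWW
WWWWWWWW
WWWWWWKK
WWWWWWKK
WWWWWWWW
WWWWWWRW
WWWWWWWW
WWWWWWWB
After op 4 fill(3,6,G) [4 cells changed]:
WGWWWWWW
WWWWWWWW
WWWWWWGG
WWWWWWGG
WWWWWWWW
WWWWWWRW
WWWWWWWW
WWWWWWWB
After op 5 paint(1,4,Y):
WGWWWWWW
WWWWYWWW
WWWWWWGG
WWWWWWGG
WWWWWWWW
WWWWWWRW
WWWWWWWW
WWWWWWWB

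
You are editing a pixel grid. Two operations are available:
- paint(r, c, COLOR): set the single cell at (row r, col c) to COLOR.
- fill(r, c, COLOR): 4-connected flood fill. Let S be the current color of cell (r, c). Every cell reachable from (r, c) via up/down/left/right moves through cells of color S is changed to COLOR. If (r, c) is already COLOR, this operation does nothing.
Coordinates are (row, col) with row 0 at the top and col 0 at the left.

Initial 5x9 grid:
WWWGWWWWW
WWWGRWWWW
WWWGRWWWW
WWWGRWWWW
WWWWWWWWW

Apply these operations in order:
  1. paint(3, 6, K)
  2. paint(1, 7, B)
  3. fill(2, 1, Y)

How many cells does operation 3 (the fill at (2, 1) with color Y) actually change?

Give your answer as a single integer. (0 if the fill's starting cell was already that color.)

After op 1 paint(3,6,K):
WWWGWWWWW
WWWGRWWWW
WWWGRWWWW
WWWGRWKWW
WWWWWWWWW
After op 2 paint(1,7,B):
WWWGWWWWW
WWWGRWWBW
WWWGRWWWW
WWWGRWKWW
WWWWWWWWW
After op 3 fill(2,1,Y) [36 cells changed]:
YYYGYYYYY
YYYGRYYBY
YYYGRYYYY
YYYGRYKYY
YYYYYYYYY

Answer: 36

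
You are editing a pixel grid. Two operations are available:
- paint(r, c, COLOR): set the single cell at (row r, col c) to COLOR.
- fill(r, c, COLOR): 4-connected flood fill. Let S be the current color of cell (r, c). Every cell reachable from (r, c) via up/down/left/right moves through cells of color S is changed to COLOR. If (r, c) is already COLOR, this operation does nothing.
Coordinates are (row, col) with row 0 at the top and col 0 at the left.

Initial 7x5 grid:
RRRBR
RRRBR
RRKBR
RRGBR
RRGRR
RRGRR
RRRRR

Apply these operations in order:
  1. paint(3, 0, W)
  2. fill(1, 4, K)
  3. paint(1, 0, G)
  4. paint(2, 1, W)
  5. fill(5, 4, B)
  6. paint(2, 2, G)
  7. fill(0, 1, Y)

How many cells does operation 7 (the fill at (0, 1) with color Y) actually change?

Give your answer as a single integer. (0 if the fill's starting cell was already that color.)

After op 1 paint(3,0,W):
RRRBR
RRRBR
RRKBR
WRGBR
RRGRR
RRGRR
RRRRR
After op 2 fill(1,4,K) [26 cells changed]:
KKKBK
KKKBK
KKKBK
WKGBK
KKGKK
KKGKK
KKKKK
After op 3 paint(1,0,G):
KKKBK
GKKBK
KKKBK
WKGBK
KKGKK
KKGKK
KKKKK
After op 4 paint(2,1,W):
KKKBK
GKKBK
KWKBK
WKGBK
KKGKK
KKGKK
KKKKK
After op 5 fill(5,4,B) [18 cells changed]:
KKKBB
GKKBB
KWKBB
WBGBB
BBGBB
BBGBB
BBBBB
After op 6 paint(2,2,G):
KKKBB
GKKBB
KWGBB
WBGBB
BBGBB
BBGBB
BBBBB
After op 7 fill(0,1,Y) [5 cells changed]:
YYYBB
GYYBB
KWGBB
WBGBB
BBGBB
BBGBB
BBBBB

Answer: 5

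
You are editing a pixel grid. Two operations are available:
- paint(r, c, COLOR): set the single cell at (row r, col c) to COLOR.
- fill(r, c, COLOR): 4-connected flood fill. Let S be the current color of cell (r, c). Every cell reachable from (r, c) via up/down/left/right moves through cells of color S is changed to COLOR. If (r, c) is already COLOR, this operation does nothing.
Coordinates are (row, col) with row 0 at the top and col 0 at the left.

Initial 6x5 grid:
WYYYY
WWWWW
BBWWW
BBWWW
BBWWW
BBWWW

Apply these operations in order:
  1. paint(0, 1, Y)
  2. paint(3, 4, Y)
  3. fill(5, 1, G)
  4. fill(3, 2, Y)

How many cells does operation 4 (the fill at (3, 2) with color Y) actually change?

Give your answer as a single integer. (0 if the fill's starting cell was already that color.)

After op 1 paint(0,1,Y):
WYYYY
WWWWW
BBWWW
BBWWW
BBWWW
BBWWW
After op 2 paint(3,4,Y):
WYYYY
WWWWW
BBWWW
BBWWY
BBWWW
BBWWW
After op 3 fill(5,1,G) [8 cells changed]:
WYYYY
WWWWW
GGWWW
GGWWY
GGWWW
GGWWW
After op 4 fill(3,2,Y) [17 cells changed]:
YYYYY
YYYYY
GGYYY
GGYYY
GGYYY
GGYYY

Answer: 17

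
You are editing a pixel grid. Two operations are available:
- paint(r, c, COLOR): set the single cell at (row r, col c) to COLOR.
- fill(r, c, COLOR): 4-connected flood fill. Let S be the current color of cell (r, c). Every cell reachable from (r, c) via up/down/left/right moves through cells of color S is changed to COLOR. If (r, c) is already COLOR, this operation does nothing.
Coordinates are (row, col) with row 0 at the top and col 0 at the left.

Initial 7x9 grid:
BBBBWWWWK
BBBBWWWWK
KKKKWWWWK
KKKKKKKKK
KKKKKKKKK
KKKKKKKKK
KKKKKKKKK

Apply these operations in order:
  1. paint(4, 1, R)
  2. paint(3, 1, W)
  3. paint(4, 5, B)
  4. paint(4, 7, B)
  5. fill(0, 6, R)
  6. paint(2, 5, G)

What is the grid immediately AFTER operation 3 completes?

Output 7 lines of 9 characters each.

After op 1 paint(4,1,R):
BBBBWWWWK
BBBBWWWWK
KKKKWWWWK
KKKKKKKKK
KRKKKKKKK
KKKKKKKKK
KKKKKKKKK
After op 2 paint(3,1,W):
BBBBWWWWK
BBBBWWWWK
KKKKWWWWK
KWKKKKKKK
KRKKKKKKK
KKKKKKKKK
KKKKKKKKK
After op 3 paint(4,5,B):
BBBBWWWWK
BBBBWWWWK
KKKKWWWWK
KWKKKKKKK
KRKKKBKKK
KKKKKKKKK
KKKKKKKKK

Answer: BBBBWWWWK
BBBBWWWWK
KKKKWWWWK
KWKKKKKKK
KRKKKBKKK
KKKKKKKKK
KKKKKKKKK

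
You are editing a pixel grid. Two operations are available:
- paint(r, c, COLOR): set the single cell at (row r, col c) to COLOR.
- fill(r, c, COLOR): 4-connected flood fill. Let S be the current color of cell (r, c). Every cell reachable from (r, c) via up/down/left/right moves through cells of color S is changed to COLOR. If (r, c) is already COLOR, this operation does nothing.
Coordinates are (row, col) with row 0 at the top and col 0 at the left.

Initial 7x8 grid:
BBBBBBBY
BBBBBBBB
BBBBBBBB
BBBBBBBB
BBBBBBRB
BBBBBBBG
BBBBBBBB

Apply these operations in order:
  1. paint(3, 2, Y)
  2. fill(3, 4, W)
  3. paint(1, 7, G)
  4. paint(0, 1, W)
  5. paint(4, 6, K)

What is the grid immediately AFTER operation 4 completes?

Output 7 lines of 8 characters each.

Answer: WWWWWWWY
WWWWWWWG
WWWWWWWW
WWYWWWWW
WWWWWWRW
WWWWWWWG
WWWWWWWW

Derivation:
After op 1 paint(3,2,Y):
BBBBBBBY
BBBBBBBB
BBBBBBBB
BBYBBBBB
BBBBBBRB
BBBBBBBG
BBBBBBBB
After op 2 fill(3,4,W) [52 cells changed]:
WWWWWWWY
WWWWWWWW
WWWWWWWW
WWYWWWWW
WWWWWWRW
WWWWWWWG
WWWWWWWW
After op 3 paint(1,7,G):
WWWWWWWY
WWWWWWWG
WWWWWWWW
WWYWWWWW
WWWWWWRW
WWWWWWWG
WWWWWWWW
After op 4 paint(0,1,W):
WWWWWWWY
WWWWWWWG
WWWWWWWW
WWYWWWWW
WWWWWWRW
WWWWWWWG
WWWWWWWW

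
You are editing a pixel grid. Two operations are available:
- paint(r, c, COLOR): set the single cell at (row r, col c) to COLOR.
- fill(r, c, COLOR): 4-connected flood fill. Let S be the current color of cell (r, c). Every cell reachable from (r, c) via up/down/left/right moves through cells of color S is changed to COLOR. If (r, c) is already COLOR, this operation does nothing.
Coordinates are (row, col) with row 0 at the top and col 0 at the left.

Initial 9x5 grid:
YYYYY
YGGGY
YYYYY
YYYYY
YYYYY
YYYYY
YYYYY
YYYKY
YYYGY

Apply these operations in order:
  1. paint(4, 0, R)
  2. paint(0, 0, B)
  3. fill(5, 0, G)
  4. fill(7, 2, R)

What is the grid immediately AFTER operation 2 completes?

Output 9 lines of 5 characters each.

Answer: BYYYY
YGGGY
YYYYY
YYYYY
RYYYY
YYYYY
YYYYY
YYYKY
YYYGY

Derivation:
After op 1 paint(4,0,R):
YYYYY
YGGGY
YYYYY
YYYYY
RYYYY
YYYYY
YYYYY
YYYKY
YYYGY
After op 2 paint(0,0,B):
BYYYY
YGGGY
YYYYY
YYYYY
RYYYY
YYYYY
YYYYY
YYYKY
YYYGY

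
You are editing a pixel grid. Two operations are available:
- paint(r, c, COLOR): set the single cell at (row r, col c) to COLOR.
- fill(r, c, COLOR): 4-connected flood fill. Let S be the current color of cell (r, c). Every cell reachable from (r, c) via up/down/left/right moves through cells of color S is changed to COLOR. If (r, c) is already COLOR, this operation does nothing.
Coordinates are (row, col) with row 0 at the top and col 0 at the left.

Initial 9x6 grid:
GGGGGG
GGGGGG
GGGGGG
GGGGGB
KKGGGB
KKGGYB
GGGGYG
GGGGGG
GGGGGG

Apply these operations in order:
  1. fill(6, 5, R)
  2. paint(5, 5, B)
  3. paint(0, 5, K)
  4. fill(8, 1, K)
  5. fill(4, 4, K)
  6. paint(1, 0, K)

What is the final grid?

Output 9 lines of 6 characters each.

Answer: KKKKKK
KKKKKK
KKKKKK
KKKKKB
KKKKKB
KKKKYB
KKKKYK
KKKKKK
KKKKKK

Derivation:
After op 1 fill(6,5,R) [45 cells changed]:
RRRRRR
RRRRRR
RRRRRR
RRRRRB
KKRRRB
KKRRYB
RRRRYR
RRRRRR
RRRRRR
After op 2 paint(5,5,B):
RRRRRR
RRRRRR
RRRRRR
RRRRRB
KKRRRB
KKRRYB
RRRRYR
RRRRRR
RRRRRR
After op 3 paint(0,5,K):
RRRRRK
RRRRRR
RRRRRR
RRRRRB
KKRRRB
KKRRYB
RRRRYR
RRRRRR
RRRRRR
After op 4 fill(8,1,K) [44 cells changed]:
KKKKKK
KKKKKK
KKKKKK
KKKKKB
KKKKKB
KKKKYB
KKKKYK
KKKKKK
KKKKKK
After op 5 fill(4,4,K) [0 cells changed]:
KKKKKK
KKKKKK
KKKKKK
KKKKKB
KKKKKB
KKKKYB
KKKKYK
KKKKKK
KKKKKK
After op 6 paint(1,0,K):
KKKKKK
KKKKKK
KKKKKK
KKKKKB
KKKKKB
KKKKYB
KKKKYK
KKKKKK
KKKKKK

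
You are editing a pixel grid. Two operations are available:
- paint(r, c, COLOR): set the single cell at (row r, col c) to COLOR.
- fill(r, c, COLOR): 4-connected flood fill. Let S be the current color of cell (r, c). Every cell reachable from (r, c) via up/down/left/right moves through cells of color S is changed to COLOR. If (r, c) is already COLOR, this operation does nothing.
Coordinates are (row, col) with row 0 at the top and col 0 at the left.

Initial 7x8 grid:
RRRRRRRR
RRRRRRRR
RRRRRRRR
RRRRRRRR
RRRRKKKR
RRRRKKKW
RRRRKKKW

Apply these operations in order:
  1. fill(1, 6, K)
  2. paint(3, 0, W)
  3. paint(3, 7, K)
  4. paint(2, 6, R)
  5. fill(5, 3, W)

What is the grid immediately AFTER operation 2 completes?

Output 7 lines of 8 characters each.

After op 1 fill(1,6,K) [45 cells changed]:
KKKKKKKK
KKKKKKKK
KKKKKKKK
KKKKKKKK
KKKKKKKK
KKKKKKKW
KKKKKKKW
After op 2 paint(3,0,W):
KKKKKKKK
KKKKKKKK
KKKKKKKK
WKKKKKKK
KKKKKKKK
KKKKKKKW
KKKKKKKW

Answer: KKKKKKKK
KKKKKKKK
KKKKKKKK
WKKKKKKK
KKKKKKKK
KKKKKKKW
KKKKKKKW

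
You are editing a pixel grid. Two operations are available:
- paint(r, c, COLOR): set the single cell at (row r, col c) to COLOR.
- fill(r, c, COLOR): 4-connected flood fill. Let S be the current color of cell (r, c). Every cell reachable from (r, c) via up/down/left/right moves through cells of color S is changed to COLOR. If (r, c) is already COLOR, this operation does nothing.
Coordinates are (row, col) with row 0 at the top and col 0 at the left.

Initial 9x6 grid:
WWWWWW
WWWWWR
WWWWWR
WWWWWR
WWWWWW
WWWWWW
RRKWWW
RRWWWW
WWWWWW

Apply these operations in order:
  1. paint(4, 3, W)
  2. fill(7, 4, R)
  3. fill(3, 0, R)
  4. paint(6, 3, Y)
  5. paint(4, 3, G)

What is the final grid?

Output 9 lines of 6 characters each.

After op 1 paint(4,3,W):
WWWWWW
WWWWWR
WWWWWR
WWWWWR
WWWWWW
WWWWWW
RRKWWW
RRWWWW
WWWWWW
After op 2 fill(7,4,R) [46 cells changed]:
RRRRRR
RRRRRR
RRRRRR
RRRRRR
RRRRRR
RRRRRR
RRKRRR
RRRRRR
RRRRRR
After op 3 fill(3,0,R) [0 cells changed]:
RRRRRR
RRRRRR
RRRRRR
RRRRRR
RRRRRR
RRRRRR
RRKRRR
RRRRRR
RRRRRR
After op 4 paint(6,3,Y):
RRRRRR
RRRRRR
RRRRRR
RRRRRR
RRRRRR
RRRRRR
RRKYRR
RRRRRR
RRRRRR
After op 5 paint(4,3,G):
RRRRRR
RRRRRR
RRRRRR
RRRRRR
RRRGRR
RRRRRR
RRKYRR
RRRRRR
RRRRRR

Answer: RRRRRR
RRRRRR
RRRRRR
RRRRRR
RRRGRR
RRRRRR
RRKYRR
RRRRRR
RRRRRR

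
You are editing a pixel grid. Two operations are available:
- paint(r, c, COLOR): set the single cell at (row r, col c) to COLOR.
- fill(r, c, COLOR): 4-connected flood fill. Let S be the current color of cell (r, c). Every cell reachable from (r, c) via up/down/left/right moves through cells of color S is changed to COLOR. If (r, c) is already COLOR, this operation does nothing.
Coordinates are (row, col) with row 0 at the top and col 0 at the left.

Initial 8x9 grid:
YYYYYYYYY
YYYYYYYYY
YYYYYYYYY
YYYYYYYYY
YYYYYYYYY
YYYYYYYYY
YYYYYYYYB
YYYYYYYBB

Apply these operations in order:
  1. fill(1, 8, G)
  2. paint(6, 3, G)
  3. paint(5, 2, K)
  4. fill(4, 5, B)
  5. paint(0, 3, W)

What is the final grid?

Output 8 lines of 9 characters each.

Answer: BBBWBBBBB
BBBBBBBBB
BBBBBBBBB
BBBBBBBBB
BBBBBBBBB
BBKBBBBBB
BBBBBBBBB
BBBBBBBBB

Derivation:
After op 1 fill(1,8,G) [69 cells changed]:
GGGGGGGGG
GGGGGGGGG
GGGGGGGGG
GGGGGGGGG
GGGGGGGGG
GGGGGGGGG
GGGGGGGGB
GGGGGGGBB
After op 2 paint(6,3,G):
GGGGGGGGG
GGGGGGGGG
GGGGGGGGG
GGGGGGGGG
GGGGGGGGG
GGGGGGGGG
GGGGGGGGB
GGGGGGGBB
After op 3 paint(5,2,K):
GGGGGGGGG
GGGGGGGGG
GGGGGGGGG
GGGGGGGGG
GGGGGGGGG
GGKGGGGGG
GGGGGGGGB
GGGGGGGBB
After op 4 fill(4,5,B) [68 cells changed]:
BBBBBBBBB
BBBBBBBBB
BBBBBBBBB
BBBBBBBBB
BBBBBBBBB
BBKBBBBBB
BBBBBBBBB
BBBBBBBBB
After op 5 paint(0,3,W):
BBBWBBBBB
BBBBBBBBB
BBBBBBBBB
BBBBBBBBB
BBBBBBBBB
BBKBBBBBB
BBBBBBBBB
BBBBBBBBB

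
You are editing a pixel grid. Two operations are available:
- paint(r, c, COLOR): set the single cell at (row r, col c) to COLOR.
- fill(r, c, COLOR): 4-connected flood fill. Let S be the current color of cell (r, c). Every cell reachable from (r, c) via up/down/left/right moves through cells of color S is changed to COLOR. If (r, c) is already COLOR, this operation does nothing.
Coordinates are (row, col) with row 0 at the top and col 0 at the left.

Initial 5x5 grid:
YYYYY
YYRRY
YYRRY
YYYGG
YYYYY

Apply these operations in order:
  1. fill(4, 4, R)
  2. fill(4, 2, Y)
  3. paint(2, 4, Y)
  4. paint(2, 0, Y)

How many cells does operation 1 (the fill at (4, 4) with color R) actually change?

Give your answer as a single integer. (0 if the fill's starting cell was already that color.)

After op 1 fill(4,4,R) [19 cells changed]:
RRRRR
RRRRR
RRRRR
RRRGG
RRRRR

Answer: 19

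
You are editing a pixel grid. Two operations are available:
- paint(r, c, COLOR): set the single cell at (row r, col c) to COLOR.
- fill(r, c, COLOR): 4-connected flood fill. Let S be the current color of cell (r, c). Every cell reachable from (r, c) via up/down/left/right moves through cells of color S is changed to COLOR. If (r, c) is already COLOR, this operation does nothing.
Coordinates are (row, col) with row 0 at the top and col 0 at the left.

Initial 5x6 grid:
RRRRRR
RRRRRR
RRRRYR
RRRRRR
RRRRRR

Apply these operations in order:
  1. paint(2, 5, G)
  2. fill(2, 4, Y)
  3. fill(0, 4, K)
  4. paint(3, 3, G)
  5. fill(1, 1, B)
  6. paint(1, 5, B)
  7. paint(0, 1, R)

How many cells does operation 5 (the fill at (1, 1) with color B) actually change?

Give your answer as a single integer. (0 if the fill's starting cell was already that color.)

After op 1 paint(2,5,G):
RRRRRR
RRRRRR
RRRRYG
RRRRRR
RRRRRR
After op 2 fill(2,4,Y) [0 cells changed]:
RRRRRR
RRRRRR
RRRRYG
RRRRRR
RRRRRR
After op 3 fill(0,4,K) [28 cells changed]:
KKKKKK
KKKKKK
KKKKYG
KKKKKK
KKKKKK
After op 4 paint(3,3,G):
KKKKKK
KKKKKK
KKKKYG
KKKGKK
KKKKKK
After op 5 fill(1,1,B) [27 cells changed]:
BBBBBB
BBBBBB
BBBBYG
BBBGBB
BBBBBB

Answer: 27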